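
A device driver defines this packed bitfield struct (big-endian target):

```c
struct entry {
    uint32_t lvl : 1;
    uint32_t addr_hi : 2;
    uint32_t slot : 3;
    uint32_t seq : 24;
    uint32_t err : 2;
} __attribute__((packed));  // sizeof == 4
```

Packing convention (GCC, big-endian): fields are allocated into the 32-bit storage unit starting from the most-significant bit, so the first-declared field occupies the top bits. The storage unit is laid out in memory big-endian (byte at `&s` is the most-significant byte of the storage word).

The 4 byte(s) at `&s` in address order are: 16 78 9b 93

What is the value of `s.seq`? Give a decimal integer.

10364644

[0]=0x16 [1]=0x78 [2]=0x9b [3]=0x93 (big-endian) → word 0x16789b93
lvl [31+:1] = (word>>31) & 0x1 = 0
addr_hi [29+:2] = (word>>29) & 0x3 = 0
slot [26+:3] = (word>>26) & 0x7 = 5
seq [2+:24] = (word>>2) & 0xffffff = 10364644  ←
err [0+:2] = (word>>0) & 0x3 = 3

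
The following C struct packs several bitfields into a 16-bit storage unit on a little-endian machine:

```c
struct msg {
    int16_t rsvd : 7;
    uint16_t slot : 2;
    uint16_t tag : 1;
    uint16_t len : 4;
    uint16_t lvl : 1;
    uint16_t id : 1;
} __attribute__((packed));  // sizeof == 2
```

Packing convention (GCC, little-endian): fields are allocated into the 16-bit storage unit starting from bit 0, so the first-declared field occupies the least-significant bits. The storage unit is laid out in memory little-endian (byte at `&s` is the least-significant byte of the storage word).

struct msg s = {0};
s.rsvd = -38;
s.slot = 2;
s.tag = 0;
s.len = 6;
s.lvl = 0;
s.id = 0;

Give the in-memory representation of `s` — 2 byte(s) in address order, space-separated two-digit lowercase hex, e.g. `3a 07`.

5a 19

rsvd (7b) val=-38 bits=0x5a at bit 0: 0x005a
slot (2b) val=2 bits=0x2 at bit 7: 0x015a
tag (1b) val=0 bits=0x0 at bit 9: 0x015a
len (4b) val=6 bits=0x6 at bit 10: 0x195a
lvl (1b) val=0 bits=0x0 at bit 14: 0x195a
id (1b) val=0 bits=0x0 at bit 15: 0x195a
word = 0x195a → little-endian bytes:
  [0]=0x5a  [1]=0x19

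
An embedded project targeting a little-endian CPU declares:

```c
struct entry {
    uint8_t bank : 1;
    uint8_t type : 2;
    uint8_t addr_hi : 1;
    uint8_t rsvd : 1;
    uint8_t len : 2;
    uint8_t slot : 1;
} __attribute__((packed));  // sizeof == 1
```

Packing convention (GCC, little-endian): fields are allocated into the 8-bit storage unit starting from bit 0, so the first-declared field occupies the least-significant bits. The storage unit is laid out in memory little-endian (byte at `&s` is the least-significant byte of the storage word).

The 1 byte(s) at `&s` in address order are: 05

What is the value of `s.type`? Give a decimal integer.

2

[0]=0x05 (little-endian) → word 0x05
bank [0+:1] = (word>>0) & 0x1 = 1
type [1+:2] = (word>>1) & 0x3 = 2  ←
addr_hi [3+:1] = (word>>3) & 0x1 = 0
rsvd [4+:1] = (word>>4) & 0x1 = 0
len [5+:2] = (word>>5) & 0x3 = 0
slot [7+:1] = (word>>7) & 0x1 = 0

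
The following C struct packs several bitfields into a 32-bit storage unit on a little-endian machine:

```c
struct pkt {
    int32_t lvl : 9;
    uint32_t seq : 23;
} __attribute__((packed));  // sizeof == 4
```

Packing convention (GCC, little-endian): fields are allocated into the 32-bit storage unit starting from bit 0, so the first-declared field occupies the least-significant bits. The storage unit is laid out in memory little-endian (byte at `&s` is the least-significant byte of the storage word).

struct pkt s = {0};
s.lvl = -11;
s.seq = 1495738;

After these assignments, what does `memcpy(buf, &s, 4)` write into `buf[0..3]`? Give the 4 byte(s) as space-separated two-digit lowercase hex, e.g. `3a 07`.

f5 75 a5 2d

[0+:9] lvl=-11 & 0x1ff = 0x1f5; word=0x000001f5
[9+:23] seq=1495738 & 0x7fffff = 0x16d2ba; word=0x2da575f5
word = 0x2da575f5 → little-endian bytes:
  [0]=0xf5  [1]=0x75  [2]=0xa5  [3]=0x2d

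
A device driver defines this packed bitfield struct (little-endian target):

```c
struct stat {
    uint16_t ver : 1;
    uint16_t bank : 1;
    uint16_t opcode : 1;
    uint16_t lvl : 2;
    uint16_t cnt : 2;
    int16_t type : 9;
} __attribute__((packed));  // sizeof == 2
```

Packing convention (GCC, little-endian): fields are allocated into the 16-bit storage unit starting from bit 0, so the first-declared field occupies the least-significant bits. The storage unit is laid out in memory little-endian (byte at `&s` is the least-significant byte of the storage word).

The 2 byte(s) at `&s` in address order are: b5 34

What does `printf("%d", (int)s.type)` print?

[0]=0xb5 [1]=0x34 (little-endian) → word 0x34b5
ver [0+:1] = (word>>0) & 0x1 = 1
bank [1+:1] = (word>>1) & 0x1 = 0
opcode [2+:1] = (word>>2) & 0x1 = 1
lvl [3+:2] = (word>>3) & 0x3 = 2
cnt [5+:2] = (word>>5) & 0x3 = 1
type [7+:9] = (word>>7) & 0x1ff = 105  ←
type signed 9b, MSB=0: value = 105

105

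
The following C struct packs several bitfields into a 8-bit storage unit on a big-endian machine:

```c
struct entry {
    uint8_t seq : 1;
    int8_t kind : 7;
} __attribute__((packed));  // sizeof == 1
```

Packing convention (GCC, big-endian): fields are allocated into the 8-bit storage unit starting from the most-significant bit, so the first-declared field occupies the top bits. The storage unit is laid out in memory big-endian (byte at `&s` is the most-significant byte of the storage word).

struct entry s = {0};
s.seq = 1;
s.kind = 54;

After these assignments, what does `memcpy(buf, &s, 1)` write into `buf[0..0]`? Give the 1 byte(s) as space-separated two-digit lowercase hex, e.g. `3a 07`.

[7+:1] seq=1 & 0x1 = 0x1; word=0x80
[0+:7] kind=54 & 0x7f = 0x36; word=0xb6
word = 0xb6 → big-endian bytes:
  [0]=0xb6

b6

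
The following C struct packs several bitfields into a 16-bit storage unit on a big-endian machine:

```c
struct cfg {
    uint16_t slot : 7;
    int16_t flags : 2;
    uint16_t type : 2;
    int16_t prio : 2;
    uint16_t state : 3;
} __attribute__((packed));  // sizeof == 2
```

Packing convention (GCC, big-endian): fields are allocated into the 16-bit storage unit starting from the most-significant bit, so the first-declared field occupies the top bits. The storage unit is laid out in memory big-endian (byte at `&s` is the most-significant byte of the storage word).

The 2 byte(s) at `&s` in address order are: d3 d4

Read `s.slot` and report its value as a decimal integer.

105

[0]=0xd3 [1]=0xd4 (big-endian) → word 0xd3d4
slot [9+:7] = (word>>9) & 0x7f = 105  ←
flags [7+:2] = (word>>7) & 0x3 = 3
type [5+:2] = (word>>5) & 0x3 = 2
prio [3+:2] = (word>>3) & 0x3 = 2
state [0+:3] = (word>>0) & 0x7 = 4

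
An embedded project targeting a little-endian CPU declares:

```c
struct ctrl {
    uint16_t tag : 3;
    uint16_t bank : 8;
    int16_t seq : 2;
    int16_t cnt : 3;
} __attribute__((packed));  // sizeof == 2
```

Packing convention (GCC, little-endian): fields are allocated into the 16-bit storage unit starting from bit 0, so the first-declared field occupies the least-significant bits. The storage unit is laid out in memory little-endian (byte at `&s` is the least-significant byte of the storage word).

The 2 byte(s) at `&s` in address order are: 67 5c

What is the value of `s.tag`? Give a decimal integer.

[0]=0x67 [1]=0x5c (little-endian) → word 0x5c67
tag [0+:3] = (word>>0) & 0x7 = 7  ←
bank [3+:8] = (word>>3) & 0xff = 140
seq [11+:2] = (word>>11) & 0x3 = 3
cnt [13+:3] = (word>>13) & 0x7 = 2

7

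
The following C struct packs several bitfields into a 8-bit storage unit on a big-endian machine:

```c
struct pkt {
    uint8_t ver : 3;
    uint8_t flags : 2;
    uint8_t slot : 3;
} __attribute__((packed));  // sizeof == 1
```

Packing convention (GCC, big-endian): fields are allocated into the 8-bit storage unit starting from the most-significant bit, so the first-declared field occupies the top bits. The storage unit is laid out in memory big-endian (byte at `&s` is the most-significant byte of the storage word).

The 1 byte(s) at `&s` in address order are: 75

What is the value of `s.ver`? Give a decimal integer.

[0]=0x75 (big-endian) → word 0x75
ver [5+:3] = (word>>5) & 0x7 = 3  ←
flags [3+:2] = (word>>3) & 0x3 = 2
slot [0+:3] = (word>>0) & 0x7 = 5

3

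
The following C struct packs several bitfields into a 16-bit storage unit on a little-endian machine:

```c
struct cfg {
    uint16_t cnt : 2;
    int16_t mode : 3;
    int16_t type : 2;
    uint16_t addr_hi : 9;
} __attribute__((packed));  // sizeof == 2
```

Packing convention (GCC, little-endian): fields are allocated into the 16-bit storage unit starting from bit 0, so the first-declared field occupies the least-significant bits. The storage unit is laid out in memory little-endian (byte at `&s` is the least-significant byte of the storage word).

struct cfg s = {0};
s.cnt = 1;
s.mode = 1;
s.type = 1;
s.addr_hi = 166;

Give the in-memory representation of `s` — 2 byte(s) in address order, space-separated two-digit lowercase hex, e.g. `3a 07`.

[0+:2] cnt=1 & 0x3 = 0x1; word=0x0001
[2+:3] mode=1 & 0x7 = 0x1; word=0x0005
[5+:2] type=1 & 0x3 = 0x1; word=0x0025
[7+:9] addr_hi=166 & 0x1ff = 0xa6; word=0x5325
word = 0x5325 → little-endian bytes:
  [0]=0x25  [1]=0x53

25 53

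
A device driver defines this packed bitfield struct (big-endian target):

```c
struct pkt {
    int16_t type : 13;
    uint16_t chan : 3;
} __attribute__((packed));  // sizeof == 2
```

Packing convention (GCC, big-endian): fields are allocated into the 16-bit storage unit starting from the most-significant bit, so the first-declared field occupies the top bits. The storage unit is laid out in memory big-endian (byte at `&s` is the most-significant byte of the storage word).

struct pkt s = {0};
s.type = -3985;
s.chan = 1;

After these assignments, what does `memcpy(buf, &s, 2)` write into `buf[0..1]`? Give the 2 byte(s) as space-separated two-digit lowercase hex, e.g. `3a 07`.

83 79

[3+:13] type=-3985 & 0x1fff = 0x106f; word=0x8378
[0+:3] chan=1 & 0x7 = 0x1; word=0x8379
word = 0x8379 → big-endian bytes:
  [0]=0x83  [1]=0x79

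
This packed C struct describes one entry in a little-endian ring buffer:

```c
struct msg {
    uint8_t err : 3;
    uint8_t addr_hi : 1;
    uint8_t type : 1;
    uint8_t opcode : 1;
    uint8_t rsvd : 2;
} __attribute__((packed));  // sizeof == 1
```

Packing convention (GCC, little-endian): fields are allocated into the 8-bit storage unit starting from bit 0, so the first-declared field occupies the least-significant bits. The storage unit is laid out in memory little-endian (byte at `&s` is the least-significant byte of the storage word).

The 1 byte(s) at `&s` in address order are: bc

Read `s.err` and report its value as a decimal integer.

[0]=0xbc (little-endian) → word 0xbc
err [0+:3] = (word>>0) & 0x7 = 4  ←
addr_hi [3+:1] = (word>>3) & 0x1 = 1
type [4+:1] = (word>>4) & 0x1 = 1
opcode [5+:1] = (word>>5) & 0x1 = 1
rsvd [6+:2] = (word>>6) & 0x3 = 2

4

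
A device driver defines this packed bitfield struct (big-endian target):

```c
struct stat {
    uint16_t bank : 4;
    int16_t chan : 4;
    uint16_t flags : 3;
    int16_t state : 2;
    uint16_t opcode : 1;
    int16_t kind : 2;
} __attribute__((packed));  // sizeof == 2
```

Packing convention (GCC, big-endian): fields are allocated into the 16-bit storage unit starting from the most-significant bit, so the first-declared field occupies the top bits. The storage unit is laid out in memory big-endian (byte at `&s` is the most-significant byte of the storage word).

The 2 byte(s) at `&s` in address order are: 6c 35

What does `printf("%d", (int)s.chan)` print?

-4

[0]=0x6c [1]=0x35 (big-endian) → word 0x6c35
bank [12+:4] = (word>>12) & 0xf = 6
chan [8+:4] = (word>>8) & 0xf = 12  ←
flags [5+:3] = (word>>5) & 0x7 = 1
state [3+:2] = (word>>3) & 0x3 = 2
opcode [2+:1] = (word>>2) & 0x1 = 1
kind [0+:2] = (word>>0) & 0x3 = 1
chan signed 4b, MSB=1: 12 - 16 = -4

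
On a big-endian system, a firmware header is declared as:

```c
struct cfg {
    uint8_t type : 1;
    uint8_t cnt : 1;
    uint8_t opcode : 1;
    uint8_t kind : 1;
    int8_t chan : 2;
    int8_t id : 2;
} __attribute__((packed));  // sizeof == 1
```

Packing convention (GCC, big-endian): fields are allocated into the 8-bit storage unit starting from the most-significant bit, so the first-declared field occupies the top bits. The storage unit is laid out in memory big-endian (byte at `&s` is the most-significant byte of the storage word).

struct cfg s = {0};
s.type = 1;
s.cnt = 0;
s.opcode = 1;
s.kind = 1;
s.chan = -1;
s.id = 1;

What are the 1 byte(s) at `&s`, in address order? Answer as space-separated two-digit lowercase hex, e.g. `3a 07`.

type:1 = 1 → 0x1 << 7 → word 0x80
cnt:1 = 0 → 0x0 << 6 → word 0x80
opcode:1 = 1 → 0x1 << 5 → word 0xa0
kind:1 = 1 → 0x1 << 4 → word 0xb0
chan:2 = -1 → 0x3 << 2 → word 0xbc
id:2 = 1 → 0x1 << 0 → word 0xbd
word = 0xbd → big-endian bytes:
  [0]=0xbd

bd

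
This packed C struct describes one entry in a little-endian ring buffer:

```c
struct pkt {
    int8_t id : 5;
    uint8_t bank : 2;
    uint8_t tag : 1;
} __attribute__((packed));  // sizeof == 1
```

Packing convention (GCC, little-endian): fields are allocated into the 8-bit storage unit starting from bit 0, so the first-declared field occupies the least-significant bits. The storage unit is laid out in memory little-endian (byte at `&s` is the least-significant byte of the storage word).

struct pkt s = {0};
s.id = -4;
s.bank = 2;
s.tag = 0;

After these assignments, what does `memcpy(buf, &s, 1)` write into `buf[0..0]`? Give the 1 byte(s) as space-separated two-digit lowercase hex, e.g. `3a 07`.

5c

id:5 = -4 → 0x1c << 0 → word 0x1c
bank:2 = 2 → 0x2 << 5 → word 0x5c
tag:1 = 0 → 0x0 << 7 → word 0x5c
word = 0x5c → little-endian bytes:
  [0]=0x5c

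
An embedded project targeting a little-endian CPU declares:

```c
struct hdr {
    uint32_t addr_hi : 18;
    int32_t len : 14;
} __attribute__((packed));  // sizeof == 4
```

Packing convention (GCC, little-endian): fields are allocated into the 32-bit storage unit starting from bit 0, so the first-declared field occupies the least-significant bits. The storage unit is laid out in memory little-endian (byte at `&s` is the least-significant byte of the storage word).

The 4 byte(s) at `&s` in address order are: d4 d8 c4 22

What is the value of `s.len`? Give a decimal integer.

[0]=0xd4 [1]=0xd8 [2]=0xc4 [3]=0x22 (little-endian) → word 0x22c4d8d4
addr_hi [0+:18] = (word>>0) & 0x3ffff = 55508
len [18+:14] = (word>>18) & 0x3fff = 2225  ←
len signed 14b, MSB=0: value = 2225

2225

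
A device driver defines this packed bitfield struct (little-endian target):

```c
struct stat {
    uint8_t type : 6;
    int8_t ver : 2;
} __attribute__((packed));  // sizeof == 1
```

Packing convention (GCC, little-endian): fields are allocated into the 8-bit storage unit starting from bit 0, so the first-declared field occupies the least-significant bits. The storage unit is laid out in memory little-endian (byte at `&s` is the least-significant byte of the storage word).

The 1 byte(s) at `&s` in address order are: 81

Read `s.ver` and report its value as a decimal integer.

[0]=0x81 (little-endian) → word 0x81
type:6 @ bit 0 → (0x81>>0)&0x3f = 0x1
ver:2 @ bit 6 → (0x81>>6)&0x3 = 0x2  ←
ver signed 2b, MSB=1: 2 - 4 = -2

-2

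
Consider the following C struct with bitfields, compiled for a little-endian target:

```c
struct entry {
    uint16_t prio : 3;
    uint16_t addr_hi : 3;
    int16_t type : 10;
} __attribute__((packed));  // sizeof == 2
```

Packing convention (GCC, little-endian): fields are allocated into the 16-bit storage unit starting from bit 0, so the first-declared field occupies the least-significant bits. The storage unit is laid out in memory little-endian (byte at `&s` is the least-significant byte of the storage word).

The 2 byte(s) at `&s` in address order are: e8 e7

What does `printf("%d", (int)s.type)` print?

[0]=0xe8 [1]=0xe7 (little-endian) → word 0xe7e8
prio [0+:3] = (word>>0) & 0x7 = 0
addr_hi [3+:3] = (word>>3) & 0x7 = 5
type [6+:10] = (word>>6) & 0x3ff = 927  ←
type signed 10b, MSB=1: 927 - 1024 = -97

-97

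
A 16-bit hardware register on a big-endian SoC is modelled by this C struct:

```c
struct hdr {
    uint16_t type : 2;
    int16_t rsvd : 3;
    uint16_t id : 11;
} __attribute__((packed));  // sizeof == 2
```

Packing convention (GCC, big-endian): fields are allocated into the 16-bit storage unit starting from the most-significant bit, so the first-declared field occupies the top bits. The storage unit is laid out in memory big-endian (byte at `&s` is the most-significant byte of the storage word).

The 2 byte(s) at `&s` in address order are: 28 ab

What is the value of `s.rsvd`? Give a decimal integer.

[0]=0x28 [1]=0xab (big-endian) → word 0x28ab
type:2 @ bit 14 → (0x28ab>>14)&0x3 = 0x0
rsvd:3 @ bit 11 → (0x28ab>>11)&0x7 = 0x5  ←
id:11 @ bit 0 → (0x28ab>>0)&0x7ff = 0xab
rsvd signed 3b, MSB=1: 5 - 8 = -3

-3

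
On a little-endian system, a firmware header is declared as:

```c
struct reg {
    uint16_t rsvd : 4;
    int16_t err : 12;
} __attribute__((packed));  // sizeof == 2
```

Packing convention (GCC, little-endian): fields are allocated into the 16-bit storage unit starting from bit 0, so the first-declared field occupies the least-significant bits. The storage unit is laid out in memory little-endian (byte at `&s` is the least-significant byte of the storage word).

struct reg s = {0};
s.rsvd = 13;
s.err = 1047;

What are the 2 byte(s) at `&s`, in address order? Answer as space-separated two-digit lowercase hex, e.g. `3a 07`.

rsvd (4b) val=13 bits=0xd at bit 0: 0x000d
err (12b) val=1047 bits=0x417 at bit 4: 0x417d
word = 0x417d → little-endian bytes:
  [0]=0x7d  [1]=0x41

7d 41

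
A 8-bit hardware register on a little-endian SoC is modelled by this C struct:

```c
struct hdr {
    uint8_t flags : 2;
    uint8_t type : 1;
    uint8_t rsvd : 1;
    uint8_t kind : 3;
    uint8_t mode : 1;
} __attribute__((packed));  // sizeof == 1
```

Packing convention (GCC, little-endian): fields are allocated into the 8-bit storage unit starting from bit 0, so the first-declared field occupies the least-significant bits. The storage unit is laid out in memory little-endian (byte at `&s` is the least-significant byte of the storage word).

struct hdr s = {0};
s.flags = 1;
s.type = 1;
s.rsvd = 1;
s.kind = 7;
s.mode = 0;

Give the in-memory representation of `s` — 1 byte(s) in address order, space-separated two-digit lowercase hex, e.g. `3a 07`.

flags (2b) val=1 bits=0x1 at bit 0: 0x01
type (1b) val=1 bits=0x1 at bit 2: 0x05
rsvd (1b) val=1 bits=0x1 at bit 3: 0x0d
kind (3b) val=7 bits=0x7 at bit 4: 0x7d
mode (1b) val=0 bits=0x0 at bit 7: 0x7d
word = 0x7d → little-endian bytes:
  [0]=0x7d

7d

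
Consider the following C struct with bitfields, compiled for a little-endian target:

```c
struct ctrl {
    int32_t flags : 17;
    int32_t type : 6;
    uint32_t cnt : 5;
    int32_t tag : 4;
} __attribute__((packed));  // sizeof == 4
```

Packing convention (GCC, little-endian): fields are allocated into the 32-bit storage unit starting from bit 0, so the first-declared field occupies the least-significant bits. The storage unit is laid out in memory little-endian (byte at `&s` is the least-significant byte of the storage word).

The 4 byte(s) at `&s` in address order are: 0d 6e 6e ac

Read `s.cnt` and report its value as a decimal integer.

24

[0]=0x0d [1]=0x6e [2]=0x6e [3]=0xac (little-endian) → word 0xac6e6e0d
flags:17 @ bit 0 → (0xac6e6e0d>>0)&0x1ffff = 0x6e0d
type:6 @ bit 17 → (0xac6e6e0d>>17)&0x3f = 0x37
cnt:5 @ bit 23 → (0xac6e6e0d>>23)&0x1f = 0x18  ←
tag:4 @ bit 28 → (0xac6e6e0d>>28)&0xf = 0xa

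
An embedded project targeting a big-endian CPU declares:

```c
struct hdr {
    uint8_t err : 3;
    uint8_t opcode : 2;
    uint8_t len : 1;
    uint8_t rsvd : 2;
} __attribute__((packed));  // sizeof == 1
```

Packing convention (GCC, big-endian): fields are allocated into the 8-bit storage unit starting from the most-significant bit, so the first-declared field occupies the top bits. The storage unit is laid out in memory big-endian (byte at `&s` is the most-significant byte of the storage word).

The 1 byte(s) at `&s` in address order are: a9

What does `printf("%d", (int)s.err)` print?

[0]=0xa9 (big-endian) → word 0xa9
err [5+:3] = (word>>5) & 0x7 = 5  ←
opcode [3+:2] = (word>>3) & 0x3 = 1
len [2+:1] = (word>>2) & 0x1 = 0
rsvd [0+:2] = (word>>0) & 0x3 = 1

5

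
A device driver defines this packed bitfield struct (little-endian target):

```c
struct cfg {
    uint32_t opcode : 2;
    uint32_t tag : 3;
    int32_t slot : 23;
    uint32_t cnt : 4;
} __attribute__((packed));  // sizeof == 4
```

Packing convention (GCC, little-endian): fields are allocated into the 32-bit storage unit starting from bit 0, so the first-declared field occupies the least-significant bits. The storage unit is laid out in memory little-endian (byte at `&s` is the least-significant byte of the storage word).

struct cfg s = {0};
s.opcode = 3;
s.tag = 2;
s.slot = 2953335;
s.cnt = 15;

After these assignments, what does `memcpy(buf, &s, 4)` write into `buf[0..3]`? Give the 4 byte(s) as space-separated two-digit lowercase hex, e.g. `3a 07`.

eb 0e a2 f5

opcode (2b) val=3 bits=0x3 at bit 0: 0x00000003
tag (3b) val=2 bits=0x2 at bit 2: 0x0000000b
slot (23b) val=2953335 bits=0x2d1077 at bit 5: 0x05a20eeb
cnt (4b) val=15 bits=0xf at bit 28: 0xf5a20eeb
word = 0xf5a20eeb → little-endian bytes:
  [0]=0xeb  [1]=0x0e  [2]=0xa2  [3]=0xf5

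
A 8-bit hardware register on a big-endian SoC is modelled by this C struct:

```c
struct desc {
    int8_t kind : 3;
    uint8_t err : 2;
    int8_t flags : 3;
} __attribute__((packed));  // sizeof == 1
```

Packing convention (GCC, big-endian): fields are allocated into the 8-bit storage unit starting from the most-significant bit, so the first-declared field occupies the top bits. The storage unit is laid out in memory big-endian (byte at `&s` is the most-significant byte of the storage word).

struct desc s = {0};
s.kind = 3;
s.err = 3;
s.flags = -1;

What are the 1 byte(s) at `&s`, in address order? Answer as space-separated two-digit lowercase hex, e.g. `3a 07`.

7f

[5+:3] kind=3 & 0x7 = 0x3; word=0x60
[3+:2] err=3 & 0x3 = 0x3; word=0x78
[0+:3] flags=-1 & 0x7 = 0x7; word=0x7f
word = 0x7f → big-endian bytes:
  [0]=0x7f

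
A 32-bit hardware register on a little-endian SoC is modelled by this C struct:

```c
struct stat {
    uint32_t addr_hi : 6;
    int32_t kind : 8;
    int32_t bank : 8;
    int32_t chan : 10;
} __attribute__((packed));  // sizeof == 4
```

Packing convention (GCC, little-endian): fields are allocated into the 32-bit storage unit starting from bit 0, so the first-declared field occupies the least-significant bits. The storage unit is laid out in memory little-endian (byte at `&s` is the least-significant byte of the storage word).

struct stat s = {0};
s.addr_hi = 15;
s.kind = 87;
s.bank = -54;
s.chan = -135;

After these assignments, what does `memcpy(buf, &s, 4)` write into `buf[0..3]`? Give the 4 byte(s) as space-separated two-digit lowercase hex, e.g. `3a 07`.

[0+:6] addr_hi=15 & 0x3f = 0xf; word=0x0000000f
[6+:8] kind=87 & 0xff = 0x57; word=0x000015cf
[14+:8] bank=-54 & 0xff = 0xca; word=0x003295cf
[22+:10] chan=-135 & 0x3ff = 0x379; word=0xde7295cf
word = 0xde7295cf → little-endian bytes:
  [0]=0xcf  [1]=0x95  [2]=0x72  [3]=0xde

cf 95 72 de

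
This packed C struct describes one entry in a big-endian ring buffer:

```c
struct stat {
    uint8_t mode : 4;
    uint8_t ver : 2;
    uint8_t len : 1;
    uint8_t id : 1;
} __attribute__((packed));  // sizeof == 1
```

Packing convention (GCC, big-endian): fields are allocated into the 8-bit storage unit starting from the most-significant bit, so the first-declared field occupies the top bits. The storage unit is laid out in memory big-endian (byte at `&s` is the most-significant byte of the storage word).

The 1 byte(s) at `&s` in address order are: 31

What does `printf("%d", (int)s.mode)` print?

3

[0]=0x31 (big-endian) → word 0x31
mode [4+:4] = (word>>4) & 0xf = 3  ←
ver [2+:2] = (word>>2) & 0x3 = 0
len [1+:1] = (word>>1) & 0x1 = 0
id [0+:1] = (word>>0) & 0x1 = 1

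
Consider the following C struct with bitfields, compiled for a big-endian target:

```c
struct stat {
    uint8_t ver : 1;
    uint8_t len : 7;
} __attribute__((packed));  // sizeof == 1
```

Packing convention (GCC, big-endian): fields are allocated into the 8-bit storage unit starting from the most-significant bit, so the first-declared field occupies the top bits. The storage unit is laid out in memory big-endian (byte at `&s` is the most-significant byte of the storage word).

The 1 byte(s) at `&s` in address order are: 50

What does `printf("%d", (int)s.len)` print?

80

[0]=0x50 (big-endian) → word 0x50
ver [7+:1] = (word>>7) & 0x1 = 0
len [0+:7] = (word>>0) & 0x7f = 80  ←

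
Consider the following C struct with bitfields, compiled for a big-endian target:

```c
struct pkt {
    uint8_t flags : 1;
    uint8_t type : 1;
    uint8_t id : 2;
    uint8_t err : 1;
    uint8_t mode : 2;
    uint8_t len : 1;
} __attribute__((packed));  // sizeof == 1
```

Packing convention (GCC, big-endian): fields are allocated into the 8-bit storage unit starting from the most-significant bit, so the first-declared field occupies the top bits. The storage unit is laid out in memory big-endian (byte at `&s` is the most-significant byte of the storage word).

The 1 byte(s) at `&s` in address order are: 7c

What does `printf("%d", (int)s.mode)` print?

[0]=0x7c (big-endian) → word 0x7c
flags [7+:1] = (word>>7) & 0x1 = 0
type [6+:1] = (word>>6) & 0x1 = 1
id [4+:2] = (word>>4) & 0x3 = 3
err [3+:1] = (word>>3) & 0x1 = 1
mode [1+:2] = (word>>1) & 0x3 = 2  ←
len [0+:1] = (word>>0) & 0x1 = 0

2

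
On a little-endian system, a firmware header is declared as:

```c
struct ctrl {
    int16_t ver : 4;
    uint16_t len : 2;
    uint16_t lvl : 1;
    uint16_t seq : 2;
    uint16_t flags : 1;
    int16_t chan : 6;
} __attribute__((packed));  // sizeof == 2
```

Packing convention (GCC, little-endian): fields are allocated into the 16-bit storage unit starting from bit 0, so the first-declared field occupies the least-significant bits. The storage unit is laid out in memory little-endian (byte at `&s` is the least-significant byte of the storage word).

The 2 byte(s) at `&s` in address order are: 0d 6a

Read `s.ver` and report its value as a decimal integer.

[0]=0x0d [1]=0x6a (little-endian) → word 0x6a0d
ver:4 @ bit 0 → (0x6a0d>>0)&0xf = 0xd  ←
len:2 @ bit 4 → (0x6a0d>>4)&0x3 = 0x0
lvl:1 @ bit 6 → (0x6a0d>>6)&0x1 = 0x0
seq:2 @ bit 7 → (0x6a0d>>7)&0x3 = 0x0
flags:1 @ bit 9 → (0x6a0d>>9)&0x1 = 0x1
chan:6 @ bit 10 → (0x6a0d>>10)&0x3f = 0x1a
ver signed 4b, MSB=1: 13 - 16 = -3

-3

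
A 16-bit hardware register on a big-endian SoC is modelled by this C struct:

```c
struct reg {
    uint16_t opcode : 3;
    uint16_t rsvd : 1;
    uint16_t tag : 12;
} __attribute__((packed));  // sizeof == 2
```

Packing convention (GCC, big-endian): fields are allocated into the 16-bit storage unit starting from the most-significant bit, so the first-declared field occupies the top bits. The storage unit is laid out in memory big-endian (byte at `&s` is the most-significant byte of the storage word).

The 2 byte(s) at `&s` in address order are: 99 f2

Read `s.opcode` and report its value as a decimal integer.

[0]=0x99 [1]=0xf2 (big-endian) → word 0x99f2
opcode:3 @ bit 13 → (0x99f2>>13)&0x7 = 0x4  ←
rsvd:1 @ bit 12 → (0x99f2>>12)&0x1 = 0x1
tag:12 @ bit 0 → (0x99f2>>0)&0xfff = 0x9f2

4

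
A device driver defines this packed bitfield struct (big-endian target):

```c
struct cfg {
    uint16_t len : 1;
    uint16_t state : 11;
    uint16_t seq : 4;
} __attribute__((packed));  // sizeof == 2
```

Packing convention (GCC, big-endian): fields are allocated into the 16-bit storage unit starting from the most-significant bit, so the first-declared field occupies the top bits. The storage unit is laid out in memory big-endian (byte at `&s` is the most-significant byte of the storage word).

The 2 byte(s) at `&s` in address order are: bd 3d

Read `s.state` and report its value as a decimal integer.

979

[0]=0xbd [1]=0x3d (big-endian) → word 0xbd3d
len:1 @ bit 15 → (0xbd3d>>15)&0x1 = 0x1
state:11 @ bit 4 → (0xbd3d>>4)&0x7ff = 0x3d3  ←
seq:4 @ bit 0 → (0xbd3d>>0)&0xf = 0xd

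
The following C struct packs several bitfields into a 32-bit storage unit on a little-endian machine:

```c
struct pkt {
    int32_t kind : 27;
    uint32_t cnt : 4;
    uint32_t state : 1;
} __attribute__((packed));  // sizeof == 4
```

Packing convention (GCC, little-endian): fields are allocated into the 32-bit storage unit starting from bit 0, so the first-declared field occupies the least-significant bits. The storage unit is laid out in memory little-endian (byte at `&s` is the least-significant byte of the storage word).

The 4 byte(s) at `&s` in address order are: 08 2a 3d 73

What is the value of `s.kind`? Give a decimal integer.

54340104

[0]=0x08 [1]=0x2a [2]=0x3d [3]=0x73 (little-endian) → word 0x733d2a08
kind [0+:27] = (word>>0) & 0x7ffffff = 54340104  ←
cnt [27+:4] = (word>>27) & 0xf = 14
state [31+:1] = (word>>31) & 0x1 = 0
kind signed 27b, MSB=0: value = 54340104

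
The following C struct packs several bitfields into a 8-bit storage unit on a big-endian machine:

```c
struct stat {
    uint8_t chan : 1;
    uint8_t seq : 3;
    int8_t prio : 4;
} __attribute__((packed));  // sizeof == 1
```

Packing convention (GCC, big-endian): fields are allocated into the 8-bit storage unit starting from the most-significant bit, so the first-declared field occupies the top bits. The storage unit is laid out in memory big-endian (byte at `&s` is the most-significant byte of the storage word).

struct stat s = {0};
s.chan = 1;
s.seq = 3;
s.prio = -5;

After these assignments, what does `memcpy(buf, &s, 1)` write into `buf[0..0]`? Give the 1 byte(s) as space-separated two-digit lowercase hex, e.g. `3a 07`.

chan:1 = 1 → 0x1 << 7 → word 0x80
seq:3 = 3 → 0x3 << 4 → word 0xb0
prio:4 = -5 → 0xb << 0 → word 0xbb
word = 0xbb → big-endian bytes:
  [0]=0xbb

bb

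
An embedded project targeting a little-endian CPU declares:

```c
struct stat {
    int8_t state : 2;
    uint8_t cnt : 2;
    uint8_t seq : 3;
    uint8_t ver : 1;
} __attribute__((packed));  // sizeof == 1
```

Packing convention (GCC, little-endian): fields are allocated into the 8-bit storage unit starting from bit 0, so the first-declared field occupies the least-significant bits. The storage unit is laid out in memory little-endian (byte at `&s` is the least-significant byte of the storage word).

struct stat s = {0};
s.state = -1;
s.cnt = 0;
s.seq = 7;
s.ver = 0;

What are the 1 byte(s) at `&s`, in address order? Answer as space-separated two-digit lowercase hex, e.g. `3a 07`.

73

[0+:2] state=-1 & 0x3 = 0x3; word=0x03
[2+:2] cnt=0 & 0x3 = 0x0; word=0x03
[4+:3] seq=7 & 0x7 = 0x7; word=0x73
[7+:1] ver=0 & 0x1 = 0x0; word=0x73
word = 0x73 → little-endian bytes:
  [0]=0x73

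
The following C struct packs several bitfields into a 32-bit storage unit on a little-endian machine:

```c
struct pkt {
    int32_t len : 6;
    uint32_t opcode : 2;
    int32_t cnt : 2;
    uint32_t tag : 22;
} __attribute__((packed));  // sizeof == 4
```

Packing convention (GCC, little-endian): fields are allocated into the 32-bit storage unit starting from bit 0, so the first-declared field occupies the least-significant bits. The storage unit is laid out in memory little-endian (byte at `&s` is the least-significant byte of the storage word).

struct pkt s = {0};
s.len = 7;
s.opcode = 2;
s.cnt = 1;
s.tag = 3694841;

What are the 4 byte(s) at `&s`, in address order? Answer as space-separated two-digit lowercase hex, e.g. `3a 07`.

87 e5 83 e1

len (6b) val=7 bits=0x7 at bit 0: 0x00000007
opcode (2b) val=2 bits=0x2 at bit 6: 0x00000087
cnt (2b) val=1 bits=0x1 at bit 8: 0x00000187
tag (22b) val=3694841 bits=0x3860f9 at bit 10: 0xe183e587
word = 0xe183e587 → little-endian bytes:
  [0]=0x87  [1]=0xe5  [2]=0x83  [3]=0xe1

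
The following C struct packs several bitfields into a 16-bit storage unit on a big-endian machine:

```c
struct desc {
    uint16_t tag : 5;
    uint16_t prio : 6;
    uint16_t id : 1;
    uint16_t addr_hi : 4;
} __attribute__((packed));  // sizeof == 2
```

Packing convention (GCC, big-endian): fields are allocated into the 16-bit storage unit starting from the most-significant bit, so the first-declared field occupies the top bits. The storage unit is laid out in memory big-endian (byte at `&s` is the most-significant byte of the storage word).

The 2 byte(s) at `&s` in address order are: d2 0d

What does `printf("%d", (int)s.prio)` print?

16

[0]=0xd2 [1]=0x0d (big-endian) → word 0xd20d
tag [11+:5] = (word>>11) & 0x1f = 26
prio [5+:6] = (word>>5) & 0x3f = 16  ←
id [4+:1] = (word>>4) & 0x1 = 0
addr_hi [0+:4] = (word>>0) & 0xf = 13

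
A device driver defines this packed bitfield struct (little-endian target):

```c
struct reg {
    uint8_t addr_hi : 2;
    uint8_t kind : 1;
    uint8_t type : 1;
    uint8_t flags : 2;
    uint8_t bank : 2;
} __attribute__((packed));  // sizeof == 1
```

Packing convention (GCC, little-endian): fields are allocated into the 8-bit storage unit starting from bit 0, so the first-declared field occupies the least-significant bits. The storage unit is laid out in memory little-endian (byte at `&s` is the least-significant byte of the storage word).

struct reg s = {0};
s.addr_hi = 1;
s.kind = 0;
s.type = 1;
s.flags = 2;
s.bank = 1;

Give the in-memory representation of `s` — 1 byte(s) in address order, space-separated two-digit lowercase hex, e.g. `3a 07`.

addr_hi (2b) val=1 bits=0x1 at bit 0: 0x01
kind (1b) val=0 bits=0x0 at bit 2: 0x01
type (1b) val=1 bits=0x1 at bit 3: 0x09
flags (2b) val=2 bits=0x2 at bit 4: 0x29
bank (2b) val=1 bits=0x1 at bit 6: 0x69
word = 0x69 → little-endian bytes:
  [0]=0x69

69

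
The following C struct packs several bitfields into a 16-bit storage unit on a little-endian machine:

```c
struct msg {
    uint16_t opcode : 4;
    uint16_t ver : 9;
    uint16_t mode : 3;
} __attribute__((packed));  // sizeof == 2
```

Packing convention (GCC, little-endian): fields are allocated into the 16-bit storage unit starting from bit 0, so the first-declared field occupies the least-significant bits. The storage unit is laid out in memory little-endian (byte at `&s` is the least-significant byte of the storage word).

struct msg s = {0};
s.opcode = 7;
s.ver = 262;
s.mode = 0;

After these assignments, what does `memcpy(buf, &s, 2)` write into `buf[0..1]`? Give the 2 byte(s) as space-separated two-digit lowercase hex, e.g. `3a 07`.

67 10

opcode:4 = 7 → 0x7 << 0 → word 0x0007
ver:9 = 262 → 0x106 << 4 → word 0x1067
mode:3 = 0 → 0x0 << 13 → word 0x1067
word = 0x1067 → little-endian bytes:
  [0]=0x67  [1]=0x10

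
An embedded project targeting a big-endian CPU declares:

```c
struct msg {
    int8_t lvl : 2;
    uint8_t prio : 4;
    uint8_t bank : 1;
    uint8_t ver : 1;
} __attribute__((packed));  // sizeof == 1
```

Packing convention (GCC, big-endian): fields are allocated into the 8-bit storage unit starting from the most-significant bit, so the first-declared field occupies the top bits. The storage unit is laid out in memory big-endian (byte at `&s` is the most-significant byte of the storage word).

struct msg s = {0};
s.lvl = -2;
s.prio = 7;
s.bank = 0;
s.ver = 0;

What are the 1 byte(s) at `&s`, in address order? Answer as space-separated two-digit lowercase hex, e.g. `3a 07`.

lvl:2 = -2 → 0x2 << 6 → word 0x80
prio:4 = 7 → 0x7 << 2 → word 0x9c
bank:1 = 0 → 0x0 << 1 → word 0x9c
ver:1 = 0 → 0x0 << 0 → word 0x9c
word = 0x9c → big-endian bytes:
  [0]=0x9c

9c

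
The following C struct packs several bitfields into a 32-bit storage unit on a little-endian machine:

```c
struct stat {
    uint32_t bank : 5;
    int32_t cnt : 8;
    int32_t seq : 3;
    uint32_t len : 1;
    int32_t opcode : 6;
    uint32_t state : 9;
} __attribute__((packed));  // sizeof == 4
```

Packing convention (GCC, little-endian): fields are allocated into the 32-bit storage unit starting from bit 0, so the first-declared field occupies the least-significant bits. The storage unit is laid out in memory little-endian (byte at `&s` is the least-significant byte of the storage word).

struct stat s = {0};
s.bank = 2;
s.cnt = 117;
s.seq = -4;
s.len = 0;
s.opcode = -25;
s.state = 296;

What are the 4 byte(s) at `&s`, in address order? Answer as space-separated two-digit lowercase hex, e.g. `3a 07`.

a2 8e 4e 94

[0+:5] bank=2 & 0x1f = 0x2; word=0x00000002
[5+:8] cnt=117 & 0xff = 0x75; word=0x00000ea2
[13+:3] seq=-4 & 0x7 = 0x4; word=0x00008ea2
[16+:1] len=0 & 0x1 = 0x0; word=0x00008ea2
[17+:6] opcode=-25 & 0x3f = 0x27; word=0x004e8ea2
[23+:9] state=296 & 0x1ff = 0x128; word=0x944e8ea2
word = 0x944e8ea2 → little-endian bytes:
  [0]=0xa2  [1]=0x8e  [2]=0x4e  [3]=0x94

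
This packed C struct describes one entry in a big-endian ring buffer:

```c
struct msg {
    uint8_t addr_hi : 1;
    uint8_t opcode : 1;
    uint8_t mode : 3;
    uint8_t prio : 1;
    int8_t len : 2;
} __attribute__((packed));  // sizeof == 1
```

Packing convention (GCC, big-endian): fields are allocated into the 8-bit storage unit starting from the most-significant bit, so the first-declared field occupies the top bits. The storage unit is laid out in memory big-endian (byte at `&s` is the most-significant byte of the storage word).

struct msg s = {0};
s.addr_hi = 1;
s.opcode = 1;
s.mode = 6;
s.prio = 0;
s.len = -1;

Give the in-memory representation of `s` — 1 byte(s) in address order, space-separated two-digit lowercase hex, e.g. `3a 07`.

[7+:1] addr_hi=1 & 0x1 = 0x1; word=0x80
[6+:1] opcode=1 & 0x1 = 0x1; word=0xc0
[3+:3] mode=6 & 0x7 = 0x6; word=0xf0
[2+:1] prio=0 & 0x1 = 0x0; word=0xf0
[0+:2] len=-1 & 0x3 = 0x3; word=0xf3
word = 0xf3 → big-endian bytes:
  [0]=0xf3

f3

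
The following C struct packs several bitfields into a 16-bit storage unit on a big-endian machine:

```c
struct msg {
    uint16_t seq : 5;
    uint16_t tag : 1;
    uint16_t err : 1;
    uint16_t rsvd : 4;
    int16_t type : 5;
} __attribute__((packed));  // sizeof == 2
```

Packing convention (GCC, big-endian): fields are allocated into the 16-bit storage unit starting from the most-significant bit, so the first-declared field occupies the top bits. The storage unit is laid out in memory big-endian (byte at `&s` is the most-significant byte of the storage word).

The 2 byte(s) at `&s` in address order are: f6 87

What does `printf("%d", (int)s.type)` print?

[0]=0xf6 [1]=0x87 (big-endian) → word 0xf687
seq [11+:5] = (word>>11) & 0x1f = 30
tag [10+:1] = (word>>10) & 0x1 = 1
err [9+:1] = (word>>9) & 0x1 = 1
rsvd [5+:4] = (word>>5) & 0xf = 4
type [0+:5] = (word>>0) & 0x1f = 7  ←
type signed 5b, MSB=0: value = 7

7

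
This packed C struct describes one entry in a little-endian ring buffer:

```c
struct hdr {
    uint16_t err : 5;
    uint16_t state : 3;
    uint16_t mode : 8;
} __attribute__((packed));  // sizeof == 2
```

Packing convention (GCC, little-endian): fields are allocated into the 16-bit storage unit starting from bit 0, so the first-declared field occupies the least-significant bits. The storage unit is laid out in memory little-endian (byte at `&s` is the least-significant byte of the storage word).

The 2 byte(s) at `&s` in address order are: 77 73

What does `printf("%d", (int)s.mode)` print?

115

[0]=0x77 [1]=0x73 (little-endian) → word 0x7377
err:5 @ bit 0 → (0x7377>>0)&0x1f = 0x17
state:3 @ bit 5 → (0x7377>>5)&0x7 = 0x3
mode:8 @ bit 8 → (0x7377>>8)&0xff = 0x73  ←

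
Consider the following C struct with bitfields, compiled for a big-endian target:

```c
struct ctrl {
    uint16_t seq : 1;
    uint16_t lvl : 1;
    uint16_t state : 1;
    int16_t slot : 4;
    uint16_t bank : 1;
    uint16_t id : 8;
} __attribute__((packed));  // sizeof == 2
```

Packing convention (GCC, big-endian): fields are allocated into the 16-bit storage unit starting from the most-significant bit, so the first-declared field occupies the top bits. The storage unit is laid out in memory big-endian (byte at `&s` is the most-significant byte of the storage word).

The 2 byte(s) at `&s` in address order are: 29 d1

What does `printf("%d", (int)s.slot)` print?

[0]=0x29 [1]=0xd1 (big-endian) → word 0x29d1
seq [15+:1] = (word>>15) & 0x1 = 0
lvl [14+:1] = (word>>14) & 0x1 = 0
state [13+:1] = (word>>13) & 0x1 = 1
slot [9+:4] = (word>>9) & 0xf = 4  ←
bank [8+:1] = (word>>8) & 0x1 = 1
id [0+:8] = (word>>0) & 0xff = 209
slot signed 4b, MSB=0: value = 4

4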